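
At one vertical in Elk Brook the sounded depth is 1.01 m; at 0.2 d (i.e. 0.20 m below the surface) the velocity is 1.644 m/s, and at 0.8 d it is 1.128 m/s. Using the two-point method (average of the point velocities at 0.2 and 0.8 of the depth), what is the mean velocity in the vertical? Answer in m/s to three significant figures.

1.39 m/s

v̄ = (1.644 + 1.128) / 2 = 1.386 m/s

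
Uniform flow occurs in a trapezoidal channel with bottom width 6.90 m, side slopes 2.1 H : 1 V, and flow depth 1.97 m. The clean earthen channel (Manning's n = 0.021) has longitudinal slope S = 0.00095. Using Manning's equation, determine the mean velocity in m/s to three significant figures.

A = (b + z·y)·y = (6.90 + 2.1×1.97)×1.97 = 21.74 m²
P = b + 2y√(1+z²) = 6.90 + 2×1.97×√(1+2.1²) = 16.06 m
R = A/P = 21.74/16.06 = 1.353 m
Q = (1/n)·A·R^(2/3)·S^(1/2) = (1/0.021) × 21.74 × 1.353^(2/3) × 0.00095^(1/2) = 39.05 m³/s
V = Q/A = 39.05/21.74 = 1.796 m/s

1.80 m/s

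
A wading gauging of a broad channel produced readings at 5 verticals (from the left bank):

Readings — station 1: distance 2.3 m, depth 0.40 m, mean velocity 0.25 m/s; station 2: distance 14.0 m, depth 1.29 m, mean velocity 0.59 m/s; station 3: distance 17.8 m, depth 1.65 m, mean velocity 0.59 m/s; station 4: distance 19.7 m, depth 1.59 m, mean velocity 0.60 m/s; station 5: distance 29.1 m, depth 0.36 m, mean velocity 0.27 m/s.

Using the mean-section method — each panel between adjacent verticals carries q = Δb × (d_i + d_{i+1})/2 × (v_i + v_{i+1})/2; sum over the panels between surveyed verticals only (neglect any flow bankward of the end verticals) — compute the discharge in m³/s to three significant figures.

Panel 1-2: Δb = 11.7 m, d̄ = (0.40+1.29)/2 = 0.845, v̄ = (0.25+0.59)/2 = 0.42 → q = 11.7×0.845×0.42 = 4.152 m³/s
Panel 2-3: Δb = 3.8 m, d̄ = (1.29+1.65)/2 = 1.47, v̄ = (0.59+0.59)/2 = 0.59 → q = 3.8×1.47×0.59 = 3.296 m³/s
Panel 3-4: Δb = 1.9 m, d̄ = (1.65+1.59)/2 = 1.62, v̄ = (0.59+0.60)/2 = 0.595 → q = 1.9×1.62×0.595 = 1.831 m³/s
Panel 4-5: Δb = 9.4 m, d̄ = (1.59+0.36)/2 = 0.975, v̄ = (0.60+0.27)/2 = 0.435 → q = 9.4×0.975×0.435 = 3.987 m³/s
Q = Σ q = 13.27 m³/s

13.3 m³/s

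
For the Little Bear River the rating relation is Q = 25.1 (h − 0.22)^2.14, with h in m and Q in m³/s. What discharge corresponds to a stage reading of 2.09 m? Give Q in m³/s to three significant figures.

Q = 25.1 × (2.09 − 0.22)^2.14 = 25.1 × 1.87^2.14 = 95.81 m³/s

95.8 m³/s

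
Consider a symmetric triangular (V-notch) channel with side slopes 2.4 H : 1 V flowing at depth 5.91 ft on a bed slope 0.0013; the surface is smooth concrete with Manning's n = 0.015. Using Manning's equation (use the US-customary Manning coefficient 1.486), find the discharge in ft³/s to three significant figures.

585 ft³/s

A = z·y² = 2.4×5.91² = 83.83 ft²
P = 2y√(1+z²) = 2×5.91×√(1+2.4²) = 30.73 ft
R = A/P = 83.83/30.73 = 2.728 ft
Q = (1.486/n)·A·R^(2/3)·S^(1/2) = (1.486/0.015) × 83.83 × 2.728^(2/3) × 0.0013^(1/2) = 584.5 ft³/s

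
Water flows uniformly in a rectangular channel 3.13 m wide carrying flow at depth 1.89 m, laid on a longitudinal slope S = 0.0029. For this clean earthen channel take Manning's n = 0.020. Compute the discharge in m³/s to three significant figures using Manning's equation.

14.4 m³/s

A = b·y = 3.13 × 1.89 = 5.916 m²
P = b + 2y = 3.13 + 2×1.89 = 6.910 m
R = A/P = 5.916/6.910 = 0.8561 m
Q = (1/n)·A·R^(2/3)·S^(1/2) = (1/0.020) × 5.916 × 0.8561^(2/3) × 0.0029^(1/2) = 14.36 m³/s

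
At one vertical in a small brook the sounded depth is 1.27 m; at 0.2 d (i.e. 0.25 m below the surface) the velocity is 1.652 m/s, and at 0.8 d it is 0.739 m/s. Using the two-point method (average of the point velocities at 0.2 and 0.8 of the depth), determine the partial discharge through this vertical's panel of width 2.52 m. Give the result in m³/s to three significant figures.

3.83 m³/s

v̄ = (1.652 + 0.739) / 2 = 1.196 m/s
q = v̄ × d × w = 1.196 × 1.27 × 2.52 = 3.826 m³/s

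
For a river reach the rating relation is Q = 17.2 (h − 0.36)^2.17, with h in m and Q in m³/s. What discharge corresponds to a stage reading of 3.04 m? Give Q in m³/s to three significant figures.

Q = 17.2 × (3.04 − 0.36)^2.17 = 17.2 × 2.68^2.17 = 146.1 m³/s

146 m³/s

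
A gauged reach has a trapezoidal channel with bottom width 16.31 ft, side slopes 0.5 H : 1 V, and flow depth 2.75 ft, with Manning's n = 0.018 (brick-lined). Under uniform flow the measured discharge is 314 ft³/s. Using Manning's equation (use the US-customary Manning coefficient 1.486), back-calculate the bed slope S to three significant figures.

0.00218

A = (b + z·y)·y = (16.31 + 0.5×2.75)×2.75 = 48.63 ft²
P = b + 2y√(1+z²) = 16.31 + 2×2.75×√(1+0.5²) = 22.46 ft
R = A/P = 48.63/22.46 = 2.165 ft
S = (Q·n / (1.486·A·R^(2/3)))² = (314×0.018 / (1.486×48.63×1.674))² = 0.002183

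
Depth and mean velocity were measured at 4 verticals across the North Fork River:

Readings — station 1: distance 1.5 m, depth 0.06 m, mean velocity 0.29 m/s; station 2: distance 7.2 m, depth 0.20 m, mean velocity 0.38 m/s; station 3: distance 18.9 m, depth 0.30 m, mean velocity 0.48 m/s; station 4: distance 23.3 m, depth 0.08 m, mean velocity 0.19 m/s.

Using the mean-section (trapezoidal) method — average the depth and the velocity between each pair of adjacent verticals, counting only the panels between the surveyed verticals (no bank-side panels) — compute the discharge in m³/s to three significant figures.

Panel 1-2: Δb = 5.7 m, d̄ = (0.06+0.20)/2 = 0.13, v̄ = (0.29+0.38)/2 = 0.335 → q = 5.7×0.13×0.335 = 0.2482 m³/s
Panel 2-3: Δb = 11.7 m, d̄ = (0.20+0.30)/2 = 0.25, v̄ = (0.38+0.48)/2 = 0.43 → q = 11.7×0.25×0.43 = 1.258 m³/s
Panel 3-4: Δb = 4.4 m, d̄ = (0.30+0.08)/2 = 0.19, v̄ = (0.48+0.19)/2 = 0.335 → q = 4.4×0.19×0.335 = 0.2801 m³/s
Q = Σ q = 1.786 m³/s

1.79 m³/s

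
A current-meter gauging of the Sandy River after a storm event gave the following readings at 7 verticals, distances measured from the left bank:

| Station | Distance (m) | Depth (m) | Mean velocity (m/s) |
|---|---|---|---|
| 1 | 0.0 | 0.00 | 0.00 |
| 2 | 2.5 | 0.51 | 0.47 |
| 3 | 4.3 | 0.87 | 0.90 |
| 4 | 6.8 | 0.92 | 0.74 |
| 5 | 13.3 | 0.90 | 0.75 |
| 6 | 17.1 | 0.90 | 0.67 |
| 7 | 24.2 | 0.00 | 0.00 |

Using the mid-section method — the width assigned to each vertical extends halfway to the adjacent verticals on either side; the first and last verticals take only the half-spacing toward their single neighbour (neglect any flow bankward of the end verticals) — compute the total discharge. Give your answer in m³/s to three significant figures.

12.0 m³/s

w_2 = (4.3 − 0.0)/2 = 2.15 m; q_2 = 0.47 × 0.51 × 2.15 = 0.5154 m³/s
w_3 = (6.8 − 2.5)/2 = 2.15 m; q_3 = 0.90 × 0.87 × 2.15 = 1.683 m³/s
w_4 = (13.3 − 4.3)/2 = 4.5 m; q_4 = 0.74 × 0.92 × 4.5 = 3.064 m³/s
w_5 = (17.1 − 6.8)/2 = 5.15 m; q_5 = 0.75 × 0.90 × 5.15 = 3.476 m³/s
w_6 = (24.2 − 13.3)/2 = 5.45 m; q_6 = 0.67 × 0.90 × 5.45 = 3.286 m³/s
Stations 1, 7 contribute zero (depth or velocity is 0).
Q = Σ qᵢ = 12.03 m³/s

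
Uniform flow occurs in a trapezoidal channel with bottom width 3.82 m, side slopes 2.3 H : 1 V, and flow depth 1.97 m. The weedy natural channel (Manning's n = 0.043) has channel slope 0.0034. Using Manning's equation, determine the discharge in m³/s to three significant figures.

A = (b + z·y)·y = (3.82 + 2.3×1.97)×1.97 = 16.45 m²
P = b + 2y√(1+z²) = 3.82 + 2×1.97×√(1+2.3²) = 13.70 m
R = A/P = 16.45/13.70 = 1.201 m
Q = (1/n)·A·R^(2/3)·S^(1/2) = (1/0.043) × 16.45 × 1.201^(2/3) × 0.0034^(1/2) = 25.20 m³/s

25.2 m³/s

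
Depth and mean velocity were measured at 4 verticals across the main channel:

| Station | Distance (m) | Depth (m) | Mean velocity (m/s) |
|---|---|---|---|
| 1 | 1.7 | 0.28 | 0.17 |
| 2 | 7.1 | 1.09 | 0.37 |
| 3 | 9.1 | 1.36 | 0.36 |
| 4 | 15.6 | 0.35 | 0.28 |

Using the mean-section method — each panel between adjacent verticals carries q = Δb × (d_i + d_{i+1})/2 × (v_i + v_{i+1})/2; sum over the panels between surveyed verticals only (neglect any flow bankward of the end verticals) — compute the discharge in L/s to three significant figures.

Panel 1-2: Δb = 5.4 m, d̄ = (0.28+1.09)/2 = 0.685, v̄ = (0.17+0.37)/2 = 0.27 → q = 5.4×0.685×0.27 = 0.9987 m³/s
Panel 2-3: Δb = 2 m, d̄ = (1.09+1.36)/2 = 1.225, v̄ = (0.37+0.36)/2 = 0.365 → q = 2×1.225×0.365 = 0.8943 m³/s
Panel 3-4: Δb = 6.5 m, d̄ = (1.36+0.35)/2 = 0.855, v̄ = (0.36+0.28)/2 = 0.32 → q = 6.5×0.855×0.32 = 1.778 m³/s
Q = Σ q = 3.671 m³/s
= 3.671 × 1000 = 3671 L/s

3670 L/s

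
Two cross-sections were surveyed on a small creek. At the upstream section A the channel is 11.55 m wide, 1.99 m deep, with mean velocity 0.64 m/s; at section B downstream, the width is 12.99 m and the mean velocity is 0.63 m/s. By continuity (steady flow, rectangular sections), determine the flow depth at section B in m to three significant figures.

1.80 m

Q = A₁V₁ = (11.55×1.99) × 0.64 = 14.71 m³/s
d₂ = Q/(b₂ V₂) = 14.71/(12.99×0.63) = 1.797 m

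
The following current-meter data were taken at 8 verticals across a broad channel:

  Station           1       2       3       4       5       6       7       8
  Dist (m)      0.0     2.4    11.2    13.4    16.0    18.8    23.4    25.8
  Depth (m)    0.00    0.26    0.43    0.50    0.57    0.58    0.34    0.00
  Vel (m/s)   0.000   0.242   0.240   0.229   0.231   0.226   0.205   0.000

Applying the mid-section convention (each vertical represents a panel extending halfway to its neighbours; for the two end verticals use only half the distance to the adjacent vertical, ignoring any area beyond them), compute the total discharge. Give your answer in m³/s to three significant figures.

w_2 = (11.2 − 0.0)/2 = 5.6 m; q_2 = 0.242 × 0.26 × 5.6 = 0.3524 m³/s
w_3 = (13.4 − 2.4)/2 = 5.5 m; q_3 = 0.240 × 0.43 × 5.5 = 0.5676 m³/s
w_4 = (16.0 − 11.2)/2 = 2.4 m; q_4 = 0.229 × 0.50 × 2.4 = 0.2748 m³/s
w_5 = (18.8 − 13.4)/2 = 2.7 m; q_5 = 0.231 × 0.57 × 2.7 = 0.3555 m³/s
w_6 = (23.4 − 16.0)/2 = 3.7 m; q_6 = 0.226 × 0.58 × 3.7 = 0.4850 m³/s
w_7 = (25.8 − 18.8)/2 = 3.5 m; q_7 = 0.205 × 0.34 × 3.5 = 0.2440 m³/s
Stations 1, 8 contribute zero (depth or velocity is 0).
Q = Σ qᵢ = 2.279 m³/s

2.28 m³/s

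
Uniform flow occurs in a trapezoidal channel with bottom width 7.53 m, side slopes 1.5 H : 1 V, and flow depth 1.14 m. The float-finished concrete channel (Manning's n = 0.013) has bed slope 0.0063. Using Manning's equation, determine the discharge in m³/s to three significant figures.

A = (b + z·y)·y = (7.53 + 1.5×1.14)×1.14 = 10.53 m²
P = b + 2y√(1+z²) = 7.53 + 2×1.14×√(1+1.5²) = 11.64 m
R = A/P = 10.53/11.64 = 0.9049 m
Q = (1/n)·A·R^(2/3)·S^(1/2) = (1/0.013) × 10.53 × 0.9049^(2/3) × 0.0063^(1/2) = 60.17 m³/s

60.2 m³/s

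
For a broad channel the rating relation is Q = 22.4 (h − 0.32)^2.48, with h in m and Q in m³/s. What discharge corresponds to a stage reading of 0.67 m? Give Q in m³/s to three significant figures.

1.66 m³/s

Q = 22.4 × (0.67 − 0.32)^2.48 = 22.4 × 0.35^2.48 = 1.658 m³/s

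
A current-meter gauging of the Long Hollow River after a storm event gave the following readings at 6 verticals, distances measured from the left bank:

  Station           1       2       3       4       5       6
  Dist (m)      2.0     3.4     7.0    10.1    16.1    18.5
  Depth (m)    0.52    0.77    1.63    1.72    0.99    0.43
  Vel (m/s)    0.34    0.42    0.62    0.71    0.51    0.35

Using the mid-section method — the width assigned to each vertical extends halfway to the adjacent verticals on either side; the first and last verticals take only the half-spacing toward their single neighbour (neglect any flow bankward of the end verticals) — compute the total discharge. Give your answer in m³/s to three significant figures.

12.2 m³/s

w_1 = (3.4 − 2.0)/2 = 0.7 m; q_1 = 0.34 × 0.52 × 0.7 = 0.1238 m³/s
w_2 = (7.0 − 2.0)/2 = 2.5 m; q_2 = 0.42 × 0.77 × 2.5 = 0.8085 m³/s
w_3 = (10.1 − 3.4)/2 = 3.35 m; q_3 = 0.62 × 1.63 × 3.35 = 3.386 m³/s
w_4 = (16.1 − 7.0)/2 = 4.55 m; q_4 = 0.71 × 1.72 × 4.55 = 5.556 m³/s
w_5 = (18.5 − 10.1)/2 = 4.2 m; q_5 = 0.51 × 0.99 × 4.2 = 2.121 m³/s
w_6 = (18.5 − 16.1)/2 = 1.2 m; q_6 = 0.35 × 0.43 × 1.2 = 0.1806 m³/s
Q = Σ qᵢ = 12.18 m³/s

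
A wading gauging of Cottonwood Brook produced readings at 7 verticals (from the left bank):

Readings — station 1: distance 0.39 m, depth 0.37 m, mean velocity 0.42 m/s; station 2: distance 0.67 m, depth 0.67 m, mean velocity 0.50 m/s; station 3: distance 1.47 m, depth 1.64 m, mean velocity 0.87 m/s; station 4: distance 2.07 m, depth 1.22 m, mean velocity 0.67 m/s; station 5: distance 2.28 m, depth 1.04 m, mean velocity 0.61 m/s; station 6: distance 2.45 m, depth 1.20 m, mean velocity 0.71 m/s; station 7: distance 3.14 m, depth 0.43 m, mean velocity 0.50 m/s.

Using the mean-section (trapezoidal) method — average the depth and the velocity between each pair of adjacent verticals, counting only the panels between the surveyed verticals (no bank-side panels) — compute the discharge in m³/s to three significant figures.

1.98 m³/s

Panel 1-2: Δb = 0.28 m, d̄ = (0.37+0.67)/2 = 0.52, v̄ = (0.42+0.50)/2 = 0.46 → q = 0.28×0.52×0.46 = 0.06698 m³/s
Panel 2-3: Δb = 0.8 m, d̄ = (0.67+1.64)/2 = 1.155, v̄ = (0.50+0.87)/2 = 0.685 → q = 0.8×1.155×0.685 = 0.6329 m³/s
Panel 3-4: Δb = 0.6 m, d̄ = (1.64+1.22)/2 = 1.43, v̄ = (0.87+0.67)/2 = 0.77 → q = 0.6×1.43×0.77 = 0.6607 m³/s
Panel 4-5: Δb = 0.21 m, d̄ = (1.22+1.04)/2 = 1.13, v̄ = (0.67+0.61)/2 = 0.64 → q = 0.21×1.13×0.64 = 0.1519 m³/s
Panel 5-6: Δb = 0.17 m, d̄ = (1.04+1.20)/2 = 1.12, v̄ = (0.61+0.71)/2 = 0.66 → q = 0.17×1.12×0.66 = 0.1257 m³/s
Panel 6-7: Δb = 0.69 m, d̄ = (1.20+0.43)/2 = 0.815, v̄ = (0.71+0.50)/2 = 0.605 → q = 0.69×0.815×0.605 = 0.3402 m³/s
Q = Σ q = 1.978 m³/s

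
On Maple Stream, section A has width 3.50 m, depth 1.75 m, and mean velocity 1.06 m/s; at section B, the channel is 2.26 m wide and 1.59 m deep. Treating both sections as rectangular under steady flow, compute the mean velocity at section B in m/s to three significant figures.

1.81 m/s

Q = A₁V₁ = (3.50×1.75) × 1.06 = 6.493 m³/s
A₂ = 2.26 × 1.59 = 3.593 m²
V₂ = Q/A₂ = 6.493/3.593 = 1.807 m/s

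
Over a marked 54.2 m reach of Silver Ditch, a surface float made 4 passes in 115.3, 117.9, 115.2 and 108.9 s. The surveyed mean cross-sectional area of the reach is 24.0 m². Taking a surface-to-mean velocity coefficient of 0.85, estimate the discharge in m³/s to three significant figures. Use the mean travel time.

9.67 m³/s

t̄ = (115.3 + 117.9 + 115.2 + 108.9) / 4 = 114.325 s
v_surface = L / t̄ = 54.2 / 114.325 = 0.4741 m/s
v_mean = 0.85 × 0.4741 = 0.4030 m/s
Q = A × v_mean = 24.0 × 0.4030 = 9.671 m³/s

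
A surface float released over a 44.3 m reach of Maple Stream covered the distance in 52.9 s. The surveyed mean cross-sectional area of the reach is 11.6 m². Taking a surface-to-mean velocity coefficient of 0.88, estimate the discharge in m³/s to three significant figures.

v_surface = L / t̄ = 44.3 / 52.9 = 0.8374 m/s
v_mean = 0.88 × 0.8374 = 0.7369 m/s
Q = A × v_mean = 11.6 × 0.7369 = 8.548 m³/s

8.55 m³/s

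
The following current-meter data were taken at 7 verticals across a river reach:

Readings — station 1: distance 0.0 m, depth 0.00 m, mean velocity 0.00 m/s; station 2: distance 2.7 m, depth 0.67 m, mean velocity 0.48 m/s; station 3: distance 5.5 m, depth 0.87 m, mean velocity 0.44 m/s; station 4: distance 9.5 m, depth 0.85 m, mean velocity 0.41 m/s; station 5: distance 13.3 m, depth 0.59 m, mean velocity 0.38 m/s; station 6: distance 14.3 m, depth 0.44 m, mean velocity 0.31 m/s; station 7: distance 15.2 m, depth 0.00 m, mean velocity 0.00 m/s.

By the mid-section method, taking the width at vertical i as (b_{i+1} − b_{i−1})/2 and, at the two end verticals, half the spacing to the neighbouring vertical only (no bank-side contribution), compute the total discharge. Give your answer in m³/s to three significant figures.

4.21 m³/s

w_2 = (5.5 − 0.0)/2 = 2.75 m; q_2 = 0.48 × 0.67 × 2.75 = 0.8844 m³/s
w_3 = (9.5 − 2.7)/2 = 3.4 m; q_3 = 0.44 × 0.87 × 3.4 = 1.302 m³/s
w_4 = (13.3 − 5.5)/2 = 3.9 m; q_4 = 0.41 × 0.85 × 3.9 = 1.359 m³/s
w_5 = (14.3 − 9.5)/2 = 2.4 m; q_5 = 0.38 × 0.59 × 2.4 = 0.5381 m³/s
w_6 = (15.2 − 13.3)/2 = 0.95 m; q_6 = 0.31 × 0.44 × 0.95 = 0.1296 m³/s
Stations 1, 7 contribute zero (depth or velocity is 0).
Q = Σ qᵢ = 4.213 m³/s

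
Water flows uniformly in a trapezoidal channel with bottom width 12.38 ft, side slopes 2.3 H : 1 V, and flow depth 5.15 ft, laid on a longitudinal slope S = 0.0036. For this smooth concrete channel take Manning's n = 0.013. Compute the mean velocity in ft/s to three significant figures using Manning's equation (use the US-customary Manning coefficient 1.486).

A = (b + z·y)·y = (12.38 + 2.3×5.15)×5.15 = 124.8 ft²
P = b + 2y√(1+z²) = 12.38 + 2×5.15×√(1+2.3²) = 38.21 ft
R = A/P = 124.8/38.21 = 3.265 ft
Q = (1.486/n)·A·R^(2/3)·S^(1/2) = (1.486/0.013) × 124.8 × 3.265^(2/3) × 0.0036^(1/2) = 1883 ft³/s
V = Q/A = 1883/124.8 = 15.09 ft/s

15.1 ft/s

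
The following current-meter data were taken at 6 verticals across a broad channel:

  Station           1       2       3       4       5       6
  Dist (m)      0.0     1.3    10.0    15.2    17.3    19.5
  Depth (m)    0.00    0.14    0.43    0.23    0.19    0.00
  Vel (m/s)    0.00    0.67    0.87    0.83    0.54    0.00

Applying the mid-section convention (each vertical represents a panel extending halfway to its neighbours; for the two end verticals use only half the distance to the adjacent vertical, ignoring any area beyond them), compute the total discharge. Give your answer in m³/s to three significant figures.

w_2 = (10.0 − 0.0)/2 = 5 m; q_2 = 0.67 × 0.14 × 5 = 0.4690 m³/s
w_3 = (15.2 − 1.3)/2 = 6.95 m; q_3 = 0.87 × 0.43 × 6.95 = 2.600 m³/s
w_4 = (17.3 − 10.0)/2 = 3.65 m; q_4 = 0.83 × 0.23 × 3.65 = 0.6968 m³/s
w_5 = (19.5 − 15.2)/2 = 2.15 m; q_5 = 0.54 × 0.19 × 2.15 = 0.2206 m³/s
Stations 1, 6 contribute zero (depth or velocity is 0).
Q = Σ qᵢ = 3.986 m³/s

3.99 m³/s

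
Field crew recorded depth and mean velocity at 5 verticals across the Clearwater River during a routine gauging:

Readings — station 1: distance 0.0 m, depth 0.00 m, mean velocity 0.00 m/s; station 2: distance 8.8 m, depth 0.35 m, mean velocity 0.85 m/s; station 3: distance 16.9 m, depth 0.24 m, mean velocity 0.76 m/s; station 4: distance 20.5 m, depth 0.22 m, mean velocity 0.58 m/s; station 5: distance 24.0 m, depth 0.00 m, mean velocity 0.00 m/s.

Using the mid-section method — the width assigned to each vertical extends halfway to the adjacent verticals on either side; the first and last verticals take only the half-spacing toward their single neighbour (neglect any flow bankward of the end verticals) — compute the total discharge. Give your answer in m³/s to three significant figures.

w_2 = (16.9 − 0.0)/2 = 8.45 m; q_2 = 0.85 × 0.35 × 8.45 = 2.514 m³/s
w_3 = (20.5 − 8.8)/2 = 5.85 m; q_3 = 0.76 × 0.24 × 5.85 = 1.067 m³/s
w_4 = (24.0 − 16.9)/2 = 3.55 m; q_4 = 0.58 × 0.22 × 3.55 = 0.4530 m³/s
Stations 1, 5 contribute zero (depth or velocity is 0).
Q = Σ qᵢ = 4.034 m³/s

4.03 m³/s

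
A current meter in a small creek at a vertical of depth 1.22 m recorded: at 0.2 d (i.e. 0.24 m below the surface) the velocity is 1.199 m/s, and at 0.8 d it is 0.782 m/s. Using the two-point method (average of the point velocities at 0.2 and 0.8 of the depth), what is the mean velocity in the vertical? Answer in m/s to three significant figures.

v̄ = (1.199 + 0.782) / 2 = 0.9905 m/s

0.991 m/s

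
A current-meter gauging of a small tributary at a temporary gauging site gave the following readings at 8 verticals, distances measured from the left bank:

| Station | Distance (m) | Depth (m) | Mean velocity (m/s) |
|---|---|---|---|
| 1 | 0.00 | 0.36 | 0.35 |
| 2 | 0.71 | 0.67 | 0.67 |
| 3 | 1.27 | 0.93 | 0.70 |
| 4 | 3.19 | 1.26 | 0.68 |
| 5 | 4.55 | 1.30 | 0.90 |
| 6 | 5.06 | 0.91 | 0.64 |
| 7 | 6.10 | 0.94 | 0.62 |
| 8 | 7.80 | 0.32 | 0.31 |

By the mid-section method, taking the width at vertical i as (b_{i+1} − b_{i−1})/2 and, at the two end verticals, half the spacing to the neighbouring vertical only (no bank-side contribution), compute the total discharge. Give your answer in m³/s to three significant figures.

w_1 = (0.71 − 0.00)/2 = 0.355 m; q_1 = 0.35 × 0.36 × 0.355 = 0.04473 m³/s
w_2 = (1.27 − 0.00)/2 = 0.635 m; q_2 = 0.67 × 0.67 × 0.635 = 0.2851 m³/s
w_3 = (3.19 − 0.71)/2 = 1.24 m; q_3 = 0.70 × 0.93 × 1.24 = 0.8072 m³/s
w_4 = (4.55 − 1.27)/2 = 1.64 m; q_4 = 0.68 × 1.26 × 1.64 = 1.405 m³/s
w_5 = (5.06 − 3.19)/2 = 0.935 m; q_5 = 0.90 × 1.30 × 0.935 = 1.094 m³/s
w_6 = (6.10 − 4.55)/2 = 0.775 m; q_6 = 0.64 × 0.91 × 0.775 = 0.4514 m³/s
w_7 = (7.80 − 5.06)/2 = 1.37 m; q_7 = 0.62 × 0.94 × 1.37 = 0.7984 m³/s
w_8 = (7.80 − 6.10)/2 = 0.85 m; q_8 = 0.31 × 0.32 × 0.85 = 0.08432 m³/s
Q = Σ qᵢ = 4.970 m³/s

4.97 m³/s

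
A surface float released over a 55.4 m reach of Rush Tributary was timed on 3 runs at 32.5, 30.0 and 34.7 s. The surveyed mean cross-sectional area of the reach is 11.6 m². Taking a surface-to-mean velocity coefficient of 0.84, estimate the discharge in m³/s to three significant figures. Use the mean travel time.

t̄ = (32.5 + 30.0 + 34.7) / 3 = 32.4 s
v_surface = L / t̄ = 55.4 / 32.4 = 1.710 m/s
v_mean = 0.84 × 1.710 = 1.436 m/s
Q = A × v_mean = 11.6 × 1.436 = 16.66 m³/s

16.7 m³/s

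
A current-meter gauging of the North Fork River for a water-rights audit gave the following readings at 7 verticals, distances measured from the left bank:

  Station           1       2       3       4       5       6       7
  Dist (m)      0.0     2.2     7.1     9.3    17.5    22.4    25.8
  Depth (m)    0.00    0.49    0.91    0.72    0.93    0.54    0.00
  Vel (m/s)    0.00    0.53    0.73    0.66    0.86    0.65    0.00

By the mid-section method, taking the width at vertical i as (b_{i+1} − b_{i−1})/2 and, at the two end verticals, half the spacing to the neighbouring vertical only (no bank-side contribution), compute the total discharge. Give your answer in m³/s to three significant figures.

12.4 m³/s

w_2 = (7.1 − 0.0)/2 = 3.55 m; q_2 = 0.53 × 0.49 × 3.55 = 0.9219 m³/s
w_3 = (9.3 − 2.2)/2 = 3.55 m; q_3 = 0.73 × 0.91 × 3.55 = 2.358 m³/s
w_4 = (17.5 − 7.1)/2 = 5.2 m; q_4 = 0.66 × 0.72 × 5.2 = 2.471 m³/s
w_5 = (22.4 − 9.3)/2 = 6.55 m; q_5 = 0.86 × 0.93 × 6.55 = 5.239 m³/s
w_6 = (25.8 − 17.5)/2 = 4.15 m; q_6 = 0.65 × 0.54 × 4.15 = 1.457 m³/s
Stations 1, 7 contribute zero (depth or velocity is 0).
Q = Σ qᵢ = 12.45 m³/s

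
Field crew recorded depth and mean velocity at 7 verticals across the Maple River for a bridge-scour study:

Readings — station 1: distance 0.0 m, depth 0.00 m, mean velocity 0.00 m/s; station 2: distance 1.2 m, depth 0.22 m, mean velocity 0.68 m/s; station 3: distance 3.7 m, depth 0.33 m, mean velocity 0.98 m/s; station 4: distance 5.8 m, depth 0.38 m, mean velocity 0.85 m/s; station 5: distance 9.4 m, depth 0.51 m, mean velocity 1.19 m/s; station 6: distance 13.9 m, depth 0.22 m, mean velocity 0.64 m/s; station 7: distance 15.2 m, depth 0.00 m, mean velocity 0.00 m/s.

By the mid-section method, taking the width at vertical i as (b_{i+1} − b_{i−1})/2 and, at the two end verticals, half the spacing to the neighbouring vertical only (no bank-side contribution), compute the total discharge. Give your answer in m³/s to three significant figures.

4.81 m³/s

w_2 = (3.7 − 0.0)/2 = 1.85 m; q_2 = 0.68 × 0.22 × 1.85 = 0.2768 m³/s
w_3 = (5.8 − 1.2)/2 = 2.3 m; q_3 = 0.98 × 0.33 × 2.3 = 0.7438 m³/s
w_4 = (9.4 − 3.7)/2 = 2.85 m; q_4 = 0.85 × 0.38 × 2.85 = 0.9206 m³/s
w_5 = (13.9 − 5.8)/2 = 4.05 m; q_5 = 1.19 × 0.51 × 4.05 = 2.458 m³/s
w_6 = (15.2 − 9.4)/2 = 2.9 m; q_6 = 0.64 × 0.22 × 2.9 = 0.4083 m³/s
Stations 1, 7 contribute zero (depth or velocity is 0).
Q = Σ qᵢ = 4.807 m³/s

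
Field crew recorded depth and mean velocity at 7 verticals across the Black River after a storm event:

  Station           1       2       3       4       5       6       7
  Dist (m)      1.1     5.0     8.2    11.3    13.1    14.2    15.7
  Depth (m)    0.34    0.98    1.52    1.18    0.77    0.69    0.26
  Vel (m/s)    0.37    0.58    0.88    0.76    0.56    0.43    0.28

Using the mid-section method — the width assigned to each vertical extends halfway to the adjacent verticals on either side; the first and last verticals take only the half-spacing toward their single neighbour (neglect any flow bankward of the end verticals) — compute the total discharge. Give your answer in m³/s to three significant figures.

w_1 = (5.0 − 1.1)/2 = 1.95 m; q_1 = 0.37 × 0.34 × 1.95 = 0.2453 m³/s
w_2 = (8.2 − 1.1)/2 = 3.55 m; q_2 = 0.58 × 0.98 × 3.55 = 2.018 m³/s
w_3 = (11.3 − 5.0)/2 = 3.15 m; q_3 = 0.88 × 1.52 × 3.15 = 4.213 m³/s
w_4 = (13.1 − 8.2)/2 = 2.45 m; q_4 = 0.76 × 1.18 × 2.45 = 2.197 m³/s
w_5 = (14.2 − 11.3)/2 = 1.45 m; q_5 = 0.56 × 0.77 × 1.45 = 0.6252 m³/s
w_6 = (15.7 − 13.1)/2 = 1.3 m; q_6 = 0.43 × 0.69 × 1.3 = 0.3857 m³/s
w_7 = (15.7 − 14.2)/2 = 0.75 m; q_7 = 0.28 × 0.26 × 0.75 = 0.05460 m³/s
Q = Σ qᵢ = 9.739 m³/s

9.74 m³/s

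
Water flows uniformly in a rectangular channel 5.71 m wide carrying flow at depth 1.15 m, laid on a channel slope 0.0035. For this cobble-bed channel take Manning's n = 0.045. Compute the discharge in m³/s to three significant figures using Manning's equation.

A = b·y = 5.71 × 1.15 = 6.567 m²
P = b + 2y = 5.71 + 2×1.15 = 8.010 m
R = A/P = 6.567/8.010 = 0.8198 m
Q = (1/n)·A·R^(2/3)·S^(1/2) = (1/0.045) × 6.567 × 0.8198^(2/3) × 0.0035^(1/2) = 7.562 m³/s

7.56 m³/s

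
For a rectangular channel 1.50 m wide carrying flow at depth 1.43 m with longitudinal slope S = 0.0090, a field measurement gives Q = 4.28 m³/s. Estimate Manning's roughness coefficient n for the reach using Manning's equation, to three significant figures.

A = b·y = 1.50 × 1.43 = 2.145 m²
P = b + 2y = 1.50 + 2×1.43 = 4.360 m
R = A/P = 2.145/4.360 = 0.4920 m
n = (1/Q)·A·R^(2/3)·S^(1/2) = (1/4.28) × 2.145 × 0.6232 × 0.09487 = 0.02963

0.0296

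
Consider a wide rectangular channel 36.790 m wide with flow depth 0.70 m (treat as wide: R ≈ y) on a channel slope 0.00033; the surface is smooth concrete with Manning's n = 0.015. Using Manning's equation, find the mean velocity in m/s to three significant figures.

A = b·y = 36.790 × 0.70 = 25.75 m²
Wide channel: R ≈ y = 0.70 m
Q = (1/n)·A·R^(2/3)·S^(1/2) = (1/0.015) × 25.75 × 0.7000^(2/3) × 0.00033^(1/2) = 24.59 m³/s
V = Q/A = 24.59/25.75 = 0.9548 m/s

0.955 m/s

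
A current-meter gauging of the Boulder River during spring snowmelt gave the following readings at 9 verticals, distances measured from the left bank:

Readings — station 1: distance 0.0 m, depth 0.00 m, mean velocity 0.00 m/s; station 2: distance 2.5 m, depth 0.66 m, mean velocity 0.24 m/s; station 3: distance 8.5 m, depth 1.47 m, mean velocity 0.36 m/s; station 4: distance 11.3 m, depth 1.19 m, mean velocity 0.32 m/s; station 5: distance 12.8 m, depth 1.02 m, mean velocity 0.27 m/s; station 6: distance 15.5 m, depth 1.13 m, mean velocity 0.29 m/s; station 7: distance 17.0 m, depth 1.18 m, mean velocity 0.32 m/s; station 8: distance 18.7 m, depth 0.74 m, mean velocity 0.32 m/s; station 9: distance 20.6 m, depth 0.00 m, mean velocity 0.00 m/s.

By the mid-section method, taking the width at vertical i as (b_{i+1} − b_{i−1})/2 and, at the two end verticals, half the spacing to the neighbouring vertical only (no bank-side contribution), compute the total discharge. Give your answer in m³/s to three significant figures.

w_2 = (8.5 − 0.0)/2 = 4.25 m; q_2 = 0.24 × 0.66 × 4.25 = 0.6732 m³/s
w_3 = (11.3 − 2.5)/2 = 4.4 m; q_3 = 0.36 × 1.47 × 4.4 = 2.328 m³/s
w_4 = (12.8 − 8.5)/2 = 2.15 m; q_4 = 0.32 × 1.19 × 2.15 = 0.8187 m³/s
w_5 = (15.5 − 11.3)/2 = 2.1 m; q_5 = 0.27 × 1.02 × 2.1 = 0.5783 m³/s
w_6 = (17.0 − 12.8)/2 = 2.1 m; q_6 = 0.29 × 1.13 × 2.1 = 0.6882 m³/s
w_7 = (18.7 − 15.5)/2 = 1.6 m; q_7 = 0.32 × 1.18 × 1.6 = 0.6042 m³/s
w_8 = (20.6 − 17.0)/2 = 1.8 m; q_8 = 0.32 × 0.74 × 1.8 = 0.4262 m³/s
Stations 1, 9 contribute zero (depth or velocity is 0).
Q = Σ qᵢ = 6.117 m³/s

6.12 m³/s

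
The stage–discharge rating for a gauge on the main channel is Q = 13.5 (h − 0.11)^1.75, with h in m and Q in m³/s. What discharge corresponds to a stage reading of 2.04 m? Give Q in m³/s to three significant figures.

42.7 m³/s

Q = 13.5 × (2.04 − 0.11)^1.75 = 13.5 × 1.93^1.75 = 42.66 m³/s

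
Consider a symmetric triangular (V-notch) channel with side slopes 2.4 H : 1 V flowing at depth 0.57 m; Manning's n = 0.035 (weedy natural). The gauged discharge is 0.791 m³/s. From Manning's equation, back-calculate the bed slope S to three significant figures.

0.00748

A = z·y² = 2.4×0.57² = 0.7798 m²
P = 2y√(1+z²) = 2×0.57×√(1+2.4²) = 2.964 m
R = A/P = 0.7798/2.964 = 0.2631 m
S = (Q·n / (1·A·R^(2/3)))² = (0.791×0.035 / (1×0.7798×0.4106))² = 0.007478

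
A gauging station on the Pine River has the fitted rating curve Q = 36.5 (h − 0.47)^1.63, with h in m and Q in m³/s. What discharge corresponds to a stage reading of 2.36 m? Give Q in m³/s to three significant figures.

103 m³/s

Q = 36.5 × (2.36 − 0.47)^1.63 = 36.5 × 1.89^1.63 = 103.0 m³/s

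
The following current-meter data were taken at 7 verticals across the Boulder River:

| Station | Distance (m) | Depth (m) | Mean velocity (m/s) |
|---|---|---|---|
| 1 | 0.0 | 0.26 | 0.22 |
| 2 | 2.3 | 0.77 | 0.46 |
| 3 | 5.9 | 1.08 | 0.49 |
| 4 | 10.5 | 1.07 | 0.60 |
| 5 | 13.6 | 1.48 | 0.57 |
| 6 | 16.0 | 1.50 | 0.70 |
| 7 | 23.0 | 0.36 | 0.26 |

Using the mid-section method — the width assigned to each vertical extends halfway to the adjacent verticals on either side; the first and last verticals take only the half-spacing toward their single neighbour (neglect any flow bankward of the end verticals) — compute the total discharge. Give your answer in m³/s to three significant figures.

w_1 = (2.3 − 0.0)/2 = 1.15 m; q_1 = 0.22 × 0.26 × 1.15 = 0.06578 m³/s
w_2 = (5.9 − 0.0)/2 = 2.95 m; q_2 = 0.46 × 0.77 × 2.95 = 1.045 m³/s
w_3 = (10.5 − 2.3)/2 = 4.1 m; q_3 = 0.49 × 1.08 × 4.1 = 2.170 m³/s
w_4 = (13.6 − 5.9)/2 = 3.85 m; q_4 = 0.60 × 1.07 × 3.85 = 2.472 m³/s
w_5 = (16.0 − 10.5)/2 = 2.75 m; q_5 = 0.57 × 1.48 × 2.75 = 2.320 m³/s
w_6 = (23.0 − 13.6)/2 = 4.7 m; q_6 = 0.70 × 1.50 × 4.7 = 4.935 m³/s
w_7 = (23.0 − 16.0)/2 = 3.5 m; q_7 = 0.26 × 0.36 × 3.5 = 0.3276 m³/s
Q = Σ qᵢ = 13.33 m³/s

13.3 m³/s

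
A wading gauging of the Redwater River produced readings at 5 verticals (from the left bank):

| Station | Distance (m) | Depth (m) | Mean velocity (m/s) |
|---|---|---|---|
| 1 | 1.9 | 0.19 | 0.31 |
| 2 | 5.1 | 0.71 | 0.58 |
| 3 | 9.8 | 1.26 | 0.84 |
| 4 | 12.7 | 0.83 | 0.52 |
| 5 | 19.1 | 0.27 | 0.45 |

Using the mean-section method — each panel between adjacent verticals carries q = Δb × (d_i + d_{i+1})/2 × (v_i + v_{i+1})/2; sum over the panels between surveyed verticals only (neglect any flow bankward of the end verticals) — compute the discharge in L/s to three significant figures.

7700 L/s

Panel 1-2: Δb = 3.2 m, d̄ = (0.19+0.71)/2 = 0.45, v̄ = (0.31+0.58)/2 = 0.445 → q = 3.2×0.45×0.445 = 0.6408 m³/s
Panel 2-3: Δb = 4.7 m, d̄ = (0.71+1.26)/2 = 0.985, v̄ = (0.58+0.84)/2 = 0.71 → q = 4.7×0.985×0.71 = 3.287 m³/s
Panel 3-4: Δb = 2.9 m, d̄ = (1.26+0.83)/2 = 1.045, v̄ = (0.84+0.52)/2 = 0.68 → q = 2.9×1.045×0.68 = 2.061 m³/s
Panel 4-5: Δb = 6.4 m, d̄ = (0.83+0.27)/2 = 0.55, v̄ = (0.52+0.45)/2 = 0.485 → q = 6.4×0.55×0.485 = 1.707 m³/s
Q = Σ q = 7.696 m³/s
= 7.696 × 1000 = 7696 L/s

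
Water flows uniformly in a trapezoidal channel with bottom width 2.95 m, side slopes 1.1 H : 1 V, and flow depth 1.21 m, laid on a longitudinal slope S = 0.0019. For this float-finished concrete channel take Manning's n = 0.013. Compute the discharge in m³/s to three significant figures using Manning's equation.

14.9 m³/s

A = (b + z·y)·y = (2.95 + 1.1×1.21)×1.21 = 5.180 m²
P = b + 2y√(1+z²) = 2.95 + 2×1.21×√(1+1.1²) = 6.548 m
R = A/P = 5.180/6.548 = 0.7911 m
Q = (1/n)·A·R^(2/3)·S^(1/2) = (1/0.013) × 5.180 × 0.7911^(2/3) × 0.0019^(1/2) = 14.86 m³/s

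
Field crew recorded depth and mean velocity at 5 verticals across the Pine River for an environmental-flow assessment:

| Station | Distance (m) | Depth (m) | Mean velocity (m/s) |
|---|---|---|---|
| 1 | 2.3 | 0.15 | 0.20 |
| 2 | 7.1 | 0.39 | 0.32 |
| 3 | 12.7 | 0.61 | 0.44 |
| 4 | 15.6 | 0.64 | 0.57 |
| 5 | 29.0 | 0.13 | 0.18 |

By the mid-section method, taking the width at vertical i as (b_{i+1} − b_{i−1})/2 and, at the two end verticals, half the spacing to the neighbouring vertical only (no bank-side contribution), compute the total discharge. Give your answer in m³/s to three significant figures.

4.99 m³/s

w_1 = (7.1 − 2.3)/2 = 2.4 m; q_1 = 0.20 × 0.15 × 2.4 = 0.07200 m³/s
w_2 = (12.7 − 2.3)/2 = 5.2 m; q_2 = 0.32 × 0.39 × 5.2 = 0.6490 m³/s
w_3 = (15.6 − 7.1)/2 = 4.25 m; q_3 = 0.44 × 0.61 × 4.25 = 1.141 m³/s
w_4 = (29.0 − 12.7)/2 = 8.15 m; q_4 = 0.57 × 0.64 × 8.15 = 2.973 m³/s
w_5 = (29.0 − 15.6)/2 = 6.7 m; q_5 = 0.18 × 0.13 × 6.7 = 0.1568 m³/s
Q = Σ qᵢ = 4.992 m³/s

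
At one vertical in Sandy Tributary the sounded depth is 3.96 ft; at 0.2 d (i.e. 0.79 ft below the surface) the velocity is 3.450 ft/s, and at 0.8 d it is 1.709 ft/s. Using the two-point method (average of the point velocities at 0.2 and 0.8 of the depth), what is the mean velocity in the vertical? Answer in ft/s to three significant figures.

2.58 ft/s

v̄ = (3.450 + 1.709) / 2 = 2.580 ft/s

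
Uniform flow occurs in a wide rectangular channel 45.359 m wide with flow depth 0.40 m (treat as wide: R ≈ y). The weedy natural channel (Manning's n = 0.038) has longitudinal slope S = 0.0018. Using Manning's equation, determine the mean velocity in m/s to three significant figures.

A = b·y = 45.359 × 0.40 = 18.14 m²
Wide channel: R ≈ y = 0.40 m
Q = (1/n)·A·R^(2/3)·S^(1/2) = (1/0.038) × 18.14 × 0.4000^(2/3) × 0.0018^(1/2) = 11.00 m³/s
V = Q/A = 11.00/18.14 = 0.6061 m/s

0.606 m/s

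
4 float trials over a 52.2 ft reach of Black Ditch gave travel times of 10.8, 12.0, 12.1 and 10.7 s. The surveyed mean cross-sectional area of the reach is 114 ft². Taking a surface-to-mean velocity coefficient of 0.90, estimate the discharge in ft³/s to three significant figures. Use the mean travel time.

t̄ = (10.8 + 12.0 + 12.1 + 10.7) / 4 = 11.4 s
v_surface = L / t̄ = 52.2 / 11.4 = 4.579 ft/s
v_mean = 0.90 × 4.579 = 4.121 ft/s
Q = A × v_mean = 114 × 4.121 = 469.8 ft³/s

470 ft³/s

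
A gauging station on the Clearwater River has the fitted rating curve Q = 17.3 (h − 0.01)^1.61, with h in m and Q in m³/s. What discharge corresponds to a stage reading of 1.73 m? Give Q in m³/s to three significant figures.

41.4 m³/s

Q = 17.3 × (1.73 − 0.01)^1.61 = 17.3 × 1.72^1.61 = 41.42 m³/s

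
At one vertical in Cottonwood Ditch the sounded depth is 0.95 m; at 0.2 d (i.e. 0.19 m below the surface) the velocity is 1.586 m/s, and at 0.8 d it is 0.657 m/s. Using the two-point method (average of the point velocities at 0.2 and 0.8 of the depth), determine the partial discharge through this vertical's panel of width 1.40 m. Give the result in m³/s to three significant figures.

v̄ = (1.586 + 0.657) / 2 = 1.122 m/s
q = v̄ × d × w = 1.122 × 0.95 × 1.40 = 1.492 m³/s

1.49 m³/s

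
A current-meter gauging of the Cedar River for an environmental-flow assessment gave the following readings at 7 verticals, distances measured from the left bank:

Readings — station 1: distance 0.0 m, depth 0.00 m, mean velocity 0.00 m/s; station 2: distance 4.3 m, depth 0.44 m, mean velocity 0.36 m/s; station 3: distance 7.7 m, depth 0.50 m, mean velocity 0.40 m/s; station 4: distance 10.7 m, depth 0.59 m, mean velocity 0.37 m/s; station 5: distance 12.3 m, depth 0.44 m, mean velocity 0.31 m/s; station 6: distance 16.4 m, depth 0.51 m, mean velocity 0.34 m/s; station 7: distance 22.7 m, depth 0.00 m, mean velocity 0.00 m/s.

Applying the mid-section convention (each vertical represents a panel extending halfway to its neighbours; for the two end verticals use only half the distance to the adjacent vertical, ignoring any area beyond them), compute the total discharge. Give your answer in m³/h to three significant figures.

w_2 = (7.7 − 0.0)/2 = 3.85 m; q_2 = 0.36 × 0.44 × 3.85 = 0.6098 m³/s
w_3 = (10.7 − 4.3)/2 = 3.2 m; q_3 = 0.40 × 0.50 × 3.2 = 0.6400 m³/s
w_4 = (12.3 − 7.7)/2 = 2.3 m; q_4 = 0.37 × 0.59 × 2.3 = 0.5021 m³/s
w_5 = (16.4 − 10.7)/2 = 2.85 m; q_5 = 0.31 × 0.44 × 2.85 = 0.3887 m³/s
w_6 = (22.7 − 12.3)/2 = 5.2 m; q_6 = 0.34 × 0.51 × 5.2 = 0.9017 m³/s
Stations 1, 7 contribute zero (depth or velocity is 0).
Q = Σ qᵢ = 3.042 m³/s
= 3.042 × 3600 = 10950 m³/h

11000 m³/h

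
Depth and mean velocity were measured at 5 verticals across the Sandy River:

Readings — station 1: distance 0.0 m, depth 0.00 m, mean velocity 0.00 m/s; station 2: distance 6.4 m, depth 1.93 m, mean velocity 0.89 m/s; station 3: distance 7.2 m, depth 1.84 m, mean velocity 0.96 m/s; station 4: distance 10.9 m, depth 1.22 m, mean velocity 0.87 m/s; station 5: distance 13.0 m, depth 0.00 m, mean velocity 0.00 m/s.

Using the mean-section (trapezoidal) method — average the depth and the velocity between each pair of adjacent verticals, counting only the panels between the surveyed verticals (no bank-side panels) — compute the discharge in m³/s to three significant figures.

9.88 m³/s

Panel 1-2: Δb = 6.4 m, d̄ = (0.00+1.93)/2 = 0.965, v̄ = (0.00+0.89)/2 = 0.445 → q = 6.4×0.965×0.445 = 2.748 m³/s
Panel 2-3: Δb = 0.8 m, d̄ = (1.93+1.84)/2 = 1.885, v̄ = (0.89+0.96)/2 = 0.925 → q = 0.8×1.885×0.925 = 1.395 m³/s
Panel 3-4: Δb = 3.7 m, d̄ = (1.84+1.22)/2 = 1.53, v̄ = (0.96+0.87)/2 = 0.915 → q = 3.7×1.53×0.915 = 5.180 m³/s
Panel 4-5: Δb = 2.1 m, d̄ = (1.22+0.00)/2 = 0.61, v̄ = (0.87+0.00)/2 = 0.435 → q = 2.1×0.61×0.435 = 0.5572 m³/s
Q = Σ q = 9.880 m³/s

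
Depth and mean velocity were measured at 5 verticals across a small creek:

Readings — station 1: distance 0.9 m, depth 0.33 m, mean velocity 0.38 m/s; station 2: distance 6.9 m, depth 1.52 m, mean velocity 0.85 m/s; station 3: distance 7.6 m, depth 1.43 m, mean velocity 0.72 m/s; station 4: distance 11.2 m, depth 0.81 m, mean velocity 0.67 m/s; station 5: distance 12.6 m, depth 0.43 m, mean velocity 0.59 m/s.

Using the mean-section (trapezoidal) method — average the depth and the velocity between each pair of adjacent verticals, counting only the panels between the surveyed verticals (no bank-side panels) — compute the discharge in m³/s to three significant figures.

7.57 m³/s

Panel 1-2: Δb = 6 m, d̄ = (0.33+1.52)/2 = 0.925, v̄ = (0.38+0.85)/2 = 0.615 → q = 6×0.925×0.615 = 3.413 m³/s
Panel 2-3: Δb = 0.7 m, d̄ = (1.52+1.43)/2 = 1.475, v̄ = (0.85+0.72)/2 = 0.785 → q = 0.7×1.475×0.785 = 0.8105 m³/s
Panel 3-4: Δb = 3.6 m, d̄ = (1.43+0.81)/2 = 1.12, v̄ = (0.72+0.67)/2 = 0.695 → q = 3.6×1.12×0.695 = 2.802 m³/s
Panel 4-5: Δb = 1.4 m, d̄ = (0.81+0.43)/2 = 0.62, v̄ = (0.67+0.59)/2 = 0.63 → q = 1.4×0.62×0.63 = 0.5468 m³/s
Q = Σ q = 7.573 m³/s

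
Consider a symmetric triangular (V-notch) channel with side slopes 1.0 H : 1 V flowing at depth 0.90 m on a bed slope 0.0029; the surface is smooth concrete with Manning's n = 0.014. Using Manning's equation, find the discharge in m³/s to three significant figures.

1.45 m³/s

A = z·y² = 1.0×0.90² = 0.8100 m²
P = 2y√(1+z²) = 2×0.90×√(1+1.0²) = 2.546 m
R = A/P = 0.8100/2.546 = 0.3182 m
Q = (1/n)·A·R^(2/3)·S^(1/2) = (1/0.014) × 0.8100 × 0.3182^(2/3) × 0.0029^(1/2) = 1.452 m³/s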